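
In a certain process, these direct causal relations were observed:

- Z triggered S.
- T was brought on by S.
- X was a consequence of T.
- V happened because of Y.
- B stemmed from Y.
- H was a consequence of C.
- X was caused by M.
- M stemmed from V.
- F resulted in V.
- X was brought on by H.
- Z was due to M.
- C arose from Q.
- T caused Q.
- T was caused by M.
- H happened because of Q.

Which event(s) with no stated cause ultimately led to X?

F, Y

Tracing upstream from X: X ← M ← V ← Y.
A separate upstream branch: X ← M ← V ← F.
Each of those chain origins has no stated cause.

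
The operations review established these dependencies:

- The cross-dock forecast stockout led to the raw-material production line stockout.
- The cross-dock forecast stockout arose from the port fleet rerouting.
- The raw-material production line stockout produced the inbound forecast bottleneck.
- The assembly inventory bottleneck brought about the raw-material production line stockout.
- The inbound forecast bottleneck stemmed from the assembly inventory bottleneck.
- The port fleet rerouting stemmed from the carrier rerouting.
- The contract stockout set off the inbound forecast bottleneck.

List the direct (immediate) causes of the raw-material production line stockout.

Upstream contributors include the carrier rerouting, the port fleet rerouting, but only the assembly inventory bottleneck, the cross-dock forecast stockout feed directly into the raw-material production line stockout.

the assembly inventory bottleneck, the cross-dock forecast stockout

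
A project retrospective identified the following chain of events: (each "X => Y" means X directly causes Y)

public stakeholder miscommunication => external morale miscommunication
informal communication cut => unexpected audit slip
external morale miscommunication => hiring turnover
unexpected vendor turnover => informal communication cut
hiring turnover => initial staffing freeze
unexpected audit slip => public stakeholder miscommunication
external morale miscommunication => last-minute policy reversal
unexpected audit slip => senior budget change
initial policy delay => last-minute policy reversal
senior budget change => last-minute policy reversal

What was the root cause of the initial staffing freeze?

the unexpected vendor turnover

Tracing upstream from the initial staffing freeze: the initial staffing freeze ← the hiring turnover ← the external morale miscommunication ← the public stakeholder miscommunication ← the unexpected audit slip ← the informal communication cut ← the unexpected vendor turnover.
The unexpected vendor turnover has no stated cause, so it is the root.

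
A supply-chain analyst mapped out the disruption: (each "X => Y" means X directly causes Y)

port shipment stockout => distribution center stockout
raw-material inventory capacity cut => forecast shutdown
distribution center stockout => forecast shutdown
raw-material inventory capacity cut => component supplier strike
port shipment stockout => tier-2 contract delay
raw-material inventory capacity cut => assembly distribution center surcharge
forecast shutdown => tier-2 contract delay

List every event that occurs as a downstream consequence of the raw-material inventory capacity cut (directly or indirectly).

the assembly distribution center surcharge, the component supplier strike, the forecast shutdown, the tier-2 contract delay

Direct effects: the component supplier strike, the assembly distribution center surcharge, the forecast shutdown.
2 steps out: the tier-2 contract delay.
Not reachable from it: the port shipment stockout, the distribution center stockout.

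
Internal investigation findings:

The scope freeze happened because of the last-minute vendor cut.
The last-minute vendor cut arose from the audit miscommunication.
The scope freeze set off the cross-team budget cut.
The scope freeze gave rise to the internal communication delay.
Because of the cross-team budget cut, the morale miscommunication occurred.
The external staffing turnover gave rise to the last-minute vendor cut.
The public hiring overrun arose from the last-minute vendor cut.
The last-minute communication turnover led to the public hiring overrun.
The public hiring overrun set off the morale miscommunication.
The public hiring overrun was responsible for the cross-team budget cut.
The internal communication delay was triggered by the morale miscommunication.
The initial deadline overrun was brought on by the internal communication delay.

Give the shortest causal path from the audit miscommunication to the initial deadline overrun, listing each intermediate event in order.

the audit miscommunication → the last-minute vendor cut → the scope freeze → the internal communication delay → the initial deadline overrun

the audit miscommunication → the last-minute vendor cut
the last-minute vendor cut → the scope freeze
the scope freeze → the internal communication delay
the internal communication delay → the initial deadline overrun
Length: 4 steps.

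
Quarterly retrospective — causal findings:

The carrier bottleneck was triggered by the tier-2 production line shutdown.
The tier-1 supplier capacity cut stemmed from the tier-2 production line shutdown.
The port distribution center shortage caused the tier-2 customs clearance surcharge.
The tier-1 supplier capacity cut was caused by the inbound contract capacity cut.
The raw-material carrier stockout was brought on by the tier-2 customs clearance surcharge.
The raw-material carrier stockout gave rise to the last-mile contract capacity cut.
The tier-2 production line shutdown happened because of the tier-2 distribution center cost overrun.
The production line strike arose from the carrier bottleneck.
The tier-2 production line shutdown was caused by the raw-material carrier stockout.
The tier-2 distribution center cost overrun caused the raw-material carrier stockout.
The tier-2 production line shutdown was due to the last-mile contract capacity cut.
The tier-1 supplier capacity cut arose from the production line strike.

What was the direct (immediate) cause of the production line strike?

Upstream contributors include the port distribution center shortage, the tier-2 distribution center cost overrun, the tier-2 customs clearance surcharge, the raw-material carrier stockout, the last-mile contract capacity cut, the tier-2 production line shutdown, but only the carrier bottleneck feeds directly into the production line strike.

the carrier bottleneck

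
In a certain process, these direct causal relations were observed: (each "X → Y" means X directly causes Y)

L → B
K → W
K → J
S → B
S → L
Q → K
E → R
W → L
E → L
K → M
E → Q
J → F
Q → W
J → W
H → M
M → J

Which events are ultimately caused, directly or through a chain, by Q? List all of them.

Direct effects: K, W.
2 steps out: M, J, L.
3 steps out: F, B.
Not reachable from it: S, E, H, R.

B, F, J, K, L, M, W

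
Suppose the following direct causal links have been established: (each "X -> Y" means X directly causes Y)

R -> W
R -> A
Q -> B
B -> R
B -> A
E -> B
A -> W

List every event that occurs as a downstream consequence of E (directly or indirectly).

Direct effects: B.
2 steps out: R, A.
3 steps out: W.
Not reachable from it: Q.

A, B, R, W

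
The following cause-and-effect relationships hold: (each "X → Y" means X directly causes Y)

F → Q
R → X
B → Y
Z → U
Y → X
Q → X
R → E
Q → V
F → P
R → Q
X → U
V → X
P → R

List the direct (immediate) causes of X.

Q, R, V, Y

Upstream contributors include F, B, P, but only Q, R, V, Y feed directly into X.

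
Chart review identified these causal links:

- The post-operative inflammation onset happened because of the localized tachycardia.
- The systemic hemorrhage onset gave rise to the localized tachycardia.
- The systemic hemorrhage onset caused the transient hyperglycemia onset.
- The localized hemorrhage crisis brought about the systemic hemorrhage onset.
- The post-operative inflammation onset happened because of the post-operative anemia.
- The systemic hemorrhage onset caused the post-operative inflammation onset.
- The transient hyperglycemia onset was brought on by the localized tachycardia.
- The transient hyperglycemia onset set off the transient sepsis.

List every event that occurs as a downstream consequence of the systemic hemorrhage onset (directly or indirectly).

the localized tachycardia, the post-operative inflammation onset, the transient hyperglycemia onset, the transient sepsis

Direct effects: the localized tachycardia, the transient hyperglycemia onset, the post-operative inflammation onset.
2 steps out: the transient sepsis.
Not reachable from it: the localized hemorrhage crisis, the post-operative anemia.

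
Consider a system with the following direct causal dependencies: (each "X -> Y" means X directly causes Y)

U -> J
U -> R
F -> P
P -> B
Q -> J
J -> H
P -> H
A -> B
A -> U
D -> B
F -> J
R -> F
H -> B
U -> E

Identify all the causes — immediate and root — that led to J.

Immediate causes of J: U, Q, F.
Further upstream: A, R.

A, F, Q, R, U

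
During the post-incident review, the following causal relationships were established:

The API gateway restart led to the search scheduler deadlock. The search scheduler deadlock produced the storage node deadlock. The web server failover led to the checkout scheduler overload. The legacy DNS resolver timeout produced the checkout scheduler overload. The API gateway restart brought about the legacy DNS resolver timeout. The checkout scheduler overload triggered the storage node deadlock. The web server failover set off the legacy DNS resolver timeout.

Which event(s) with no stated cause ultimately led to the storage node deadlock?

the API gateway restart, the web server failover

Tracing upstream from the storage node deadlock: the storage node deadlock ← the checkout scheduler overload ← the web server failover.
A separate upstream branch: the storage node deadlock ← the search scheduler deadlock ← the API gateway restart.
Each of those chain origins has no stated cause.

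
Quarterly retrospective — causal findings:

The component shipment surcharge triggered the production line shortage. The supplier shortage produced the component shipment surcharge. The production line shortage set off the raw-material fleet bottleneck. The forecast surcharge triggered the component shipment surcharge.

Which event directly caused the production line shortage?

the component shipment surcharge

Upstream contributors include the supplier shortage, the forecast surcharge, but only the component shipment surcharge feeds directly into the production line shortage.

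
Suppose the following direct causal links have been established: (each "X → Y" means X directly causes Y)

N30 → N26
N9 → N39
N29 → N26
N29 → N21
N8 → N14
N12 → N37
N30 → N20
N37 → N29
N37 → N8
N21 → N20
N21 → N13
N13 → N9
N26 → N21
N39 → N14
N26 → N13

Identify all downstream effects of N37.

Direct effects: N29, N8.
2 steps out: N26, N21, N14.
3 steps out: N13, N20.
4 steps out: N9.
5 steps out: N39.
Not reachable from it: N12, N30.

N13, N14, N20, N21, N26, N29, N39, N8, N9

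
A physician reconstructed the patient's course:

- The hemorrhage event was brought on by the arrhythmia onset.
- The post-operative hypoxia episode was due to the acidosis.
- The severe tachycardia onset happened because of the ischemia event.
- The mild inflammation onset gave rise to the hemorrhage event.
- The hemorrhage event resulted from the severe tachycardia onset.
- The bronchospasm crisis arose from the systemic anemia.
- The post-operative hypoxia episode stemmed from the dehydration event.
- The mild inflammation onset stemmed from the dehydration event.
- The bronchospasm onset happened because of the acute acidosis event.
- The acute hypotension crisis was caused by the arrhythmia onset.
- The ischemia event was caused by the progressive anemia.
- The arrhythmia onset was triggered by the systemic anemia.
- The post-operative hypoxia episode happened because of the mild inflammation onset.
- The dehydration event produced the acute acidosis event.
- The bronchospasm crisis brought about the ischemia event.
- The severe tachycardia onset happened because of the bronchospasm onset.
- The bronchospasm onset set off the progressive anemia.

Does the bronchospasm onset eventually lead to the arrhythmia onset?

No

The bronchospasm onset leads to the progressive anemia, the ischemia event, the severe tachycardia onset, the hemorrhage event; the arrhythmia onset is not among them.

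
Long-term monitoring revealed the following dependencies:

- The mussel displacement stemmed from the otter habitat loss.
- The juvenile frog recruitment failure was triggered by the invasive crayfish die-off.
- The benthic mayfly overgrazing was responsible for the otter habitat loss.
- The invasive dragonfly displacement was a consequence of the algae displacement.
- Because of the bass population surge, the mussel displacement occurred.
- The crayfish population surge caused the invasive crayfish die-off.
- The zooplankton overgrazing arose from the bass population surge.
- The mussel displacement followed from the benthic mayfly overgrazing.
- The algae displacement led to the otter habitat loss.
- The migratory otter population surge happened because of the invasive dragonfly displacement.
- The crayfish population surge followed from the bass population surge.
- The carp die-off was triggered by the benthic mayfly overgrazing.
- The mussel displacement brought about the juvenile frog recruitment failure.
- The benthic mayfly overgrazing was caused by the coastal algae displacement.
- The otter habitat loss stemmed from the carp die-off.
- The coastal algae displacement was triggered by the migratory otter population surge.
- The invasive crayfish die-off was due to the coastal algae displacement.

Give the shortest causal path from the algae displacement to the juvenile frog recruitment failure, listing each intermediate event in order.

the algae displacement → the otter habitat loss → the mussel displacement → the juvenile frog recruitment failure

the algae displacement → the otter habitat loss
the otter habitat loss → the mussel displacement
the mussel displacement → the juvenile frog recruitment failure
Length: 3 steps.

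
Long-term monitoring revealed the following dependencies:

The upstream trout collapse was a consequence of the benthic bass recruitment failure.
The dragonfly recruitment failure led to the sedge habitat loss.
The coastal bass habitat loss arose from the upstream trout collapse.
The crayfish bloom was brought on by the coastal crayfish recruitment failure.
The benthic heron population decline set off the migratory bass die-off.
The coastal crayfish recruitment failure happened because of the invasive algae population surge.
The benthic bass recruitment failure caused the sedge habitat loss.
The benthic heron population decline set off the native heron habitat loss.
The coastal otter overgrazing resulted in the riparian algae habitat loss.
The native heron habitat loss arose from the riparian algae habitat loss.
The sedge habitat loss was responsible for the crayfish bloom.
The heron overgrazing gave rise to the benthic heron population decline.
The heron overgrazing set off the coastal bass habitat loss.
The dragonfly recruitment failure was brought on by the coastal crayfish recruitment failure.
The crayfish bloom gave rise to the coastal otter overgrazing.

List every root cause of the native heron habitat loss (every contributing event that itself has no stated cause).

Tracing upstream from the native heron habitat loss: the native heron habitat loss ← the riparian algae habitat loss ← the coastal otter overgrazing ← the crayfish bloom ← the coastal crayfish recruitment failure ← the invasive algae population surge.
A separate upstream branch: the native heron habitat loss ← the riparian algae habitat loss ← the coastal otter overgrazing ← the crayfish bloom ← the sedge habitat loss ← the benthic bass recruitment failure.
A separate upstream branch: the native heron habitat loss ← the benthic heron population decline ← the heron overgrazing.
Each of those chain origins has no stated cause.

the benthic bass recruitment failure, the heron overgrazing, the invasive algae population surge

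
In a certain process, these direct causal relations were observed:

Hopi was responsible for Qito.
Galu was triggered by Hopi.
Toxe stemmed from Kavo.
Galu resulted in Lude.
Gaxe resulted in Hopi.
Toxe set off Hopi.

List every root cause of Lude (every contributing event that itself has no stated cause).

Gaxe, Kavo

Tracing upstream from Lude: Lude ← Galu ← Hopi ← Toxe ← Kavo.
A separate upstream branch: Lude ← Galu ← Hopi ← Gaxe.
Each of those chain origins has no stated cause.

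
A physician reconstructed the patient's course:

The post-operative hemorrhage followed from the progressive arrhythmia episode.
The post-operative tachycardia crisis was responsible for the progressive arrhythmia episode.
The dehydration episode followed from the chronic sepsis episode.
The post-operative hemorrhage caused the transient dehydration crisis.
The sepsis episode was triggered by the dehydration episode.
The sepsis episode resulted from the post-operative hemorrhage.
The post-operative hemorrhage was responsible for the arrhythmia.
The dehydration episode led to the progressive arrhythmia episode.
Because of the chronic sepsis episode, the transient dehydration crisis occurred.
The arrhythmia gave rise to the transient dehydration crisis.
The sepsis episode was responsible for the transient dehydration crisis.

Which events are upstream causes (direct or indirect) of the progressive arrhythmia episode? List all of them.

the chronic sepsis episode, the dehydration episode, the post-operative tachycardia crisis

Immediate causes of the progressive arrhythmia episode: the dehydration episode, the post-operative tachycardia crisis.
Further upstream: the chronic sepsis episode.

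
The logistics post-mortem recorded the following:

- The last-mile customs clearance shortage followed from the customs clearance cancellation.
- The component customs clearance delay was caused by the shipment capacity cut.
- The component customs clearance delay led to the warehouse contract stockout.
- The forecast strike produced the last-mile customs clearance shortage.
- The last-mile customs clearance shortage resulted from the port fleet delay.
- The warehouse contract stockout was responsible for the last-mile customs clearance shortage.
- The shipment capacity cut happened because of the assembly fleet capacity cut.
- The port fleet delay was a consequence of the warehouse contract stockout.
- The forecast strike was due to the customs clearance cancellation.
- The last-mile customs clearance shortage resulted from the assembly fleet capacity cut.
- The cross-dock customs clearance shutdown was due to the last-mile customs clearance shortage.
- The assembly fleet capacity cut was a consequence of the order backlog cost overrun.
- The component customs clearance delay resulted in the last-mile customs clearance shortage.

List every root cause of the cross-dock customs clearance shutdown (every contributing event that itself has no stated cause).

Tracing upstream from the cross-dock customs clearance shutdown: the cross-dock customs clearance shutdown ← the last-mile customs clearance shortage ← the assembly fleet capacity cut ← the order backlog cost overrun.
A separate upstream branch: the cross-dock customs clearance shutdown ← the last-mile customs clearance shortage ← the customs clearance cancellation.
Each of those chain origins has no stated cause.

the customs clearance cancellation, the order backlog cost overrun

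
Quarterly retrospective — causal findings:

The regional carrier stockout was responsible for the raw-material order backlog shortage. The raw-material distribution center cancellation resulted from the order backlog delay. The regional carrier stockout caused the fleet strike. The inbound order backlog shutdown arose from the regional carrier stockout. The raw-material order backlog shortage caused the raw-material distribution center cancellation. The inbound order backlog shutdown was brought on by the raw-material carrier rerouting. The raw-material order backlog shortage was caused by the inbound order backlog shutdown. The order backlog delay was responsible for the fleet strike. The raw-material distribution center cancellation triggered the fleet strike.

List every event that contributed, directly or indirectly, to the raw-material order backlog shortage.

Immediate causes of the raw-material order backlog shortage: the regional carrier stockout, the inbound order backlog shutdown.
Further upstream: the raw-material carrier rerouting.

the inbound order backlog shutdown, the raw-material carrier rerouting, the regional carrier stockout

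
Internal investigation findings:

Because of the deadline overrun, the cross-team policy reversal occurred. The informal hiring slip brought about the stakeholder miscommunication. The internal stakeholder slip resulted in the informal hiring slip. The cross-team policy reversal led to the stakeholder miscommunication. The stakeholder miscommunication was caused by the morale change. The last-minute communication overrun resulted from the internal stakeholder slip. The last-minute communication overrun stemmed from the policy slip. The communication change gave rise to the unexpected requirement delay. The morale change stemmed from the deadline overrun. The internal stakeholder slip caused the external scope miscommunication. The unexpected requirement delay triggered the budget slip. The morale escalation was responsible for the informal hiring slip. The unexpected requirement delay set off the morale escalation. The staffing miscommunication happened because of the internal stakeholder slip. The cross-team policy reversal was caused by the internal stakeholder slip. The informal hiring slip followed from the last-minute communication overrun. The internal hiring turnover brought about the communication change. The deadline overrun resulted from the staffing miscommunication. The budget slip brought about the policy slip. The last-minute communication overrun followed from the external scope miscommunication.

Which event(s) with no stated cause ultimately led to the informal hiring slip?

Tracing upstream from the informal hiring slip: the informal hiring slip ← the internal stakeholder slip.
A separate upstream branch: the informal hiring slip ← the morale escalation ← the unexpected requirement delay ← the communication change ← the internal hiring turnover.
Each of those chain origins has no stated cause.

the internal hiring turnover, the internal stakeholder slip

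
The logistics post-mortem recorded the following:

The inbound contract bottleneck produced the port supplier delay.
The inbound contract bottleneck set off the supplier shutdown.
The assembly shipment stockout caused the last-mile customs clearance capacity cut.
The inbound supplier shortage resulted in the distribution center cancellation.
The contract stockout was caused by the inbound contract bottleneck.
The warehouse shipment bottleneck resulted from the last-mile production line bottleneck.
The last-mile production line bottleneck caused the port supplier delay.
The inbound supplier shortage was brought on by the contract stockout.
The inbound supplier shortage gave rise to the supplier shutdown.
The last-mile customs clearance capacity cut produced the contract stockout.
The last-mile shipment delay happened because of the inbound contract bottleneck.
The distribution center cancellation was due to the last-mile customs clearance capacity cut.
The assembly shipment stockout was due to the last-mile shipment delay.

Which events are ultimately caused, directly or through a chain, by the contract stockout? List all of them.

the distribution center cancellation, the inbound supplier shortage, the supplier shutdown

Direct effects: the inbound supplier shortage.
2 steps out: the supplier shutdown, the distribution center cancellation.
Not reachable from it: the last-mile production line bottleneck, the warehouse shipment bottleneck, the inbound contract bottleneck, the last-mile shipment delay, the assembly shipment stockout, the last-mile customs clearance capacity cut, the port supplier delay.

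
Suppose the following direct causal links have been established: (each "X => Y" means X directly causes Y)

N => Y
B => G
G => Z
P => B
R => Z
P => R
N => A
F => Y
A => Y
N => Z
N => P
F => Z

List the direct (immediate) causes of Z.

Upstream contributors include P, B, but only F, G, N, R feed directly into Z.

F, G, N, R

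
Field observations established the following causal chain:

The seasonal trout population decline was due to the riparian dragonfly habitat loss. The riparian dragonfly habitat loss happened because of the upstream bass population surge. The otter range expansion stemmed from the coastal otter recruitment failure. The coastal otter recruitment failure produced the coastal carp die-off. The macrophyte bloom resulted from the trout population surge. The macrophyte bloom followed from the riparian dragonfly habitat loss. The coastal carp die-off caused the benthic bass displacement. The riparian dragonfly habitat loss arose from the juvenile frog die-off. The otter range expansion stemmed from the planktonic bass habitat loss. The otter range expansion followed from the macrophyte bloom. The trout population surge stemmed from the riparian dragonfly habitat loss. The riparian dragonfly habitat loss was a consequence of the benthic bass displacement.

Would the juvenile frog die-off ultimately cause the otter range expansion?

There is a causal chain: the juvenile frog die-off → the riparian dragonfly habitat loss → the macrophyte bloom → the otter range expansion.

Yes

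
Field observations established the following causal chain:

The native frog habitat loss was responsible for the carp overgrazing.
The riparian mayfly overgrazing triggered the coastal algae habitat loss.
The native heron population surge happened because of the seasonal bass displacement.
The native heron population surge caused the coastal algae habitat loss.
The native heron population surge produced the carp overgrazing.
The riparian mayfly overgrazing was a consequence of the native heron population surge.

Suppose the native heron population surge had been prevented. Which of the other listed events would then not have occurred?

the coastal algae habitat loss, the riparian mayfly overgrazing

Downstream of the native heron population surge: the riparian mayfly overgrazing, the coastal algae habitat loss, the carp overgrazing.
Of those, still caused via another path: the carp overgrazing.
The remainder have no surviving cause.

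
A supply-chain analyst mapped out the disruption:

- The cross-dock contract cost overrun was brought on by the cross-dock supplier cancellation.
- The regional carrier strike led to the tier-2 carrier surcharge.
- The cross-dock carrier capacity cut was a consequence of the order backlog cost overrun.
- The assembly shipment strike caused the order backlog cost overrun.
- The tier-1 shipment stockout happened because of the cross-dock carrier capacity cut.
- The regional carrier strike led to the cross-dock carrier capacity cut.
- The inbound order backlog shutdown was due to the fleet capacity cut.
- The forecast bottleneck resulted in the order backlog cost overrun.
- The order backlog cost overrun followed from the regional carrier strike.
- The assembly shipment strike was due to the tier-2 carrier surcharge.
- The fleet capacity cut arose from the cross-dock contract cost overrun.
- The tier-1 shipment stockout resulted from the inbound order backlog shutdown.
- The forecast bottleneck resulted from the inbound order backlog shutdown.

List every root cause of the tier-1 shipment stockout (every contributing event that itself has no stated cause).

Tracing upstream from the tier-1 shipment stockout: the tier-1 shipment stockout ← the cross-dock carrier capacity cut ← the regional carrier strike.
A separate upstream branch: the tier-1 shipment stockout ← the inbound order backlog shutdown ← the fleet capacity cut ← the cross-dock contract cost overrun ← the cross-dock supplier cancellation.
Each of those chain origins has no stated cause.

the cross-dock supplier cancellation, the regional carrier strike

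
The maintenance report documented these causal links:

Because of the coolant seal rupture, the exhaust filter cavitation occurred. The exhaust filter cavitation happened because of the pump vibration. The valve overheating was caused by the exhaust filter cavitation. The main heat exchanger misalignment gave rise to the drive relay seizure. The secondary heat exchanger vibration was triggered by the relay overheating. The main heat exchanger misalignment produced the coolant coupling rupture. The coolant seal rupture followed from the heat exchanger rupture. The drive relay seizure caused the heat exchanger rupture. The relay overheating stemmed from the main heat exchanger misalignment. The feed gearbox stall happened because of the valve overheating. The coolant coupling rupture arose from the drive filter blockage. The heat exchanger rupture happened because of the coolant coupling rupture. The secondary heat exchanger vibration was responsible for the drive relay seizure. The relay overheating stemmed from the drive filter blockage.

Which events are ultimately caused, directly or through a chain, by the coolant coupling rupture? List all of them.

the coolant seal rupture, the exhaust filter cavitation, the feed gearbox stall, the heat exchanger rupture, the valve overheating

Direct effects: the heat exchanger rupture.
2 steps out: the coolant seal rupture.
3 steps out: the exhaust filter cavitation.
4 steps out: the valve overheating.
5 steps out: the feed gearbox stall.
Not reachable from it: the drive filter blockage, the main heat exchanger misalignment, the pump vibration, the relay overheating, the secondary heat exchanger vibration, the drive relay seizure.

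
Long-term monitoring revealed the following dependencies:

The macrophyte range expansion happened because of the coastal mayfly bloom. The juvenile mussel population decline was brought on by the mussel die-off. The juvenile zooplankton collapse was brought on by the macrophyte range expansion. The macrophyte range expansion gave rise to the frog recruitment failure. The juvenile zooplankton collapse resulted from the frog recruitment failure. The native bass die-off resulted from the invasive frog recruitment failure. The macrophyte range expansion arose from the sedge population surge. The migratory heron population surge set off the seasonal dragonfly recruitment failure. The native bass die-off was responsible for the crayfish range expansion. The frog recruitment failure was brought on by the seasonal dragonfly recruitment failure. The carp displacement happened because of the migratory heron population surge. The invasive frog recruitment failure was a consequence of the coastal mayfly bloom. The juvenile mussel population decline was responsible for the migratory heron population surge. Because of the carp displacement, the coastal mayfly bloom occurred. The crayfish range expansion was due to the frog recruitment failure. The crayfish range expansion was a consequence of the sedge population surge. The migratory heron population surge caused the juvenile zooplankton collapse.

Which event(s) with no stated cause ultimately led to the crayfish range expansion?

the mussel die-off, the sedge population surge

Tracing upstream from the crayfish range expansion: the crayfish range expansion ← the frog recruitment failure ← the seasonal dragonfly recruitment failure ← the migratory heron population surge ← the juvenile mussel population decline ← the mussel die-off.
A separate upstream branch: the crayfish range expansion ← the sedge population surge.
Each of those chain origins has no stated cause.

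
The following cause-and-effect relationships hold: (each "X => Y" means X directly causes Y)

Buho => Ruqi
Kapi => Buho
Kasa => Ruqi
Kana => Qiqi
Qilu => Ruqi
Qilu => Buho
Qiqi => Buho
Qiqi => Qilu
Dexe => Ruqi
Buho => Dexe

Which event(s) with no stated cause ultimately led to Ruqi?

Kana, Kapi, Kasa

Tracing upstream from Ruqi: Ruqi ← Buho ← Kapi.
A separate upstream branch: Ruqi ← Qilu ← Qiqi ← Kana.
A separate upstream branch: Ruqi ← Kasa.
Each of those chain origins has no stated cause.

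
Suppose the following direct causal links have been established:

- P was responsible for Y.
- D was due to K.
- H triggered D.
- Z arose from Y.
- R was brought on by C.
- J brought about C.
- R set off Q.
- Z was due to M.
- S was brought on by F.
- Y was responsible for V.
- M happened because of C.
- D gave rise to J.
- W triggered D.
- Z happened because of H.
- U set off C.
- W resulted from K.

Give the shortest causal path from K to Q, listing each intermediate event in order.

K → D
D → J
J → C
C → R
R → Q
Length: 5 steps.

K → D → J → C → R → Q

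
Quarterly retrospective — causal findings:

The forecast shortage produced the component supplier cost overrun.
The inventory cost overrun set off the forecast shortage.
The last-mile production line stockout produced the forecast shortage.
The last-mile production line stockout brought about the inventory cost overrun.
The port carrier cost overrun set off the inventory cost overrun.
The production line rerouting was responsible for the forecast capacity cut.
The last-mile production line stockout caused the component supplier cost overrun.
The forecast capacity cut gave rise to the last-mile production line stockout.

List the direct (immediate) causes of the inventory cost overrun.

the last-mile production line stockout, the port carrier cost overrun

Upstream contributors include the production line rerouting, the forecast capacity cut, but only the last-mile production line stockout, the port carrier cost overrun feed directly into the inventory cost overrun.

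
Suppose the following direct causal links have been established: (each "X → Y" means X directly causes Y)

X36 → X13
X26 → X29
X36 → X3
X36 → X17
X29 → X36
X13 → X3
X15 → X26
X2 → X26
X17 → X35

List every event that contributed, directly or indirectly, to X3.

Immediate causes of X3: X36, X13.
Further upstream: X2, X26, X29, X15.

X13, X15, X2, X26, X29, X36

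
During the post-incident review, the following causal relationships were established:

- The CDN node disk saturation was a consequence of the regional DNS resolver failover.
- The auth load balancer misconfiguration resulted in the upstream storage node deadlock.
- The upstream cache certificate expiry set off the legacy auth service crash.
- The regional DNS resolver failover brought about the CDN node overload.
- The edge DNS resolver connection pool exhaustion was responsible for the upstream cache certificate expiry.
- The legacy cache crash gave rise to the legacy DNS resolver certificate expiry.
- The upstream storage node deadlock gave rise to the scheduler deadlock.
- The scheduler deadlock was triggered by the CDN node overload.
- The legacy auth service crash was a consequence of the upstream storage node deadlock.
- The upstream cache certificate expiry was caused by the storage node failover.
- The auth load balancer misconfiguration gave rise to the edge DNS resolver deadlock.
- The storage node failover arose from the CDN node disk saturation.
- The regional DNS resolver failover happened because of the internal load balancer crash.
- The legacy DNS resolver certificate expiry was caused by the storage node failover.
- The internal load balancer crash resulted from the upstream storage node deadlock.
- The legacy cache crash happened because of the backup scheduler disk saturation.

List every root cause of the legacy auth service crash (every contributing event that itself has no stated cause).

Tracing upstream from the legacy auth service crash: the legacy auth service crash ← the upstream storage node deadlock ← the auth load balancer misconfiguration.
A separate upstream branch: the legacy auth service crash ← the upstream cache certificate expiry ← the edge DNS resolver connection pool exhaustion.
Each of those chain origins has no stated cause.

the auth load balancer misconfiguration, the edge DNS resolver connection pool exhaustion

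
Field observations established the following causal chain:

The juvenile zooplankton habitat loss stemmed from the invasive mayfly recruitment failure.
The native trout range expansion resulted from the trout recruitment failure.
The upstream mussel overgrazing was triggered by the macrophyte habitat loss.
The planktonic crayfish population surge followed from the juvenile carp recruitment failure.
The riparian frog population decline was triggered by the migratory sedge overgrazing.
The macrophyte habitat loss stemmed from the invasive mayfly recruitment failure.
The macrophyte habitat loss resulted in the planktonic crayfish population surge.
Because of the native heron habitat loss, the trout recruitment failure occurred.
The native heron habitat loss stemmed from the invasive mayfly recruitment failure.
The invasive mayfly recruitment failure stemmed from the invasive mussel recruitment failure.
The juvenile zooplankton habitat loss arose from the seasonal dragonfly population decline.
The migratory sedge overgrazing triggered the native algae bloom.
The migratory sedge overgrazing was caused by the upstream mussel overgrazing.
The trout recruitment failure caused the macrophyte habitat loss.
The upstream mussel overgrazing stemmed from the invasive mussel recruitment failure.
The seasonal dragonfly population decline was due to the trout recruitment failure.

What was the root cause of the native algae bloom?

Tracing upstream from the native algae bloom: the native algae bloom ← the migratory sedge overgrazing ← the upstream mussel overgrazing ← the invasive mussel recruitment failure.
The invasive mussel recruitment failure has no stated cause, so it is the root.

the invasive mussel recruitment failure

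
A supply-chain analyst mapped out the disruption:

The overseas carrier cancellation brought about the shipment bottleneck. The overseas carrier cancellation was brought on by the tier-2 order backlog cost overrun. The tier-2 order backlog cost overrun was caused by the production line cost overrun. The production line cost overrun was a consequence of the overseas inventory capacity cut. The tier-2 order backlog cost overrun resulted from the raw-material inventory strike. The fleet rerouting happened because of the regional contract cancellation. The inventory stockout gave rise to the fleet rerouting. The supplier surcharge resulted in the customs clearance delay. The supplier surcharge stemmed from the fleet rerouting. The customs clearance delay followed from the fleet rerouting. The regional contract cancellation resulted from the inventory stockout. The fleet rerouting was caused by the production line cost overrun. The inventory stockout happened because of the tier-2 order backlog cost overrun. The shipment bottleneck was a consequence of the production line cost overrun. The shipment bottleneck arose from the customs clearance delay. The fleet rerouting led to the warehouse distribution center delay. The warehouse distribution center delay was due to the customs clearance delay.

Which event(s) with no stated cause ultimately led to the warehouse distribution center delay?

Tracing upstream from the warehouse distribution center delay: the warehouse distribution center delay ← the fleet rerouting ← the production line cost overrun ← the overseas inventory capacity cut.
A separate upstream branch: the warehouse distribution center delay ← the fleet rerouting ← the inventory stockout ← the tier-2 order backlog cost overrun ← the raw-material inventory strike.
Each of those chain origins has no stated cause.

the overseas inventory capacity cut, the raw-material inventory strike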